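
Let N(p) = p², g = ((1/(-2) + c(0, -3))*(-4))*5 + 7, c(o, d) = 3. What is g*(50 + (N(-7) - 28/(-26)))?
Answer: -55943/13 ≈ -4303.3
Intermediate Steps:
g = -43 (g = ((1/(-2) + 3)*(-4))*5 + 7 = ((-½ + 3)*(-4))*5 + 7 = ((5/2)*(-4))*5 + 7 = -10*5 + 7 = -50 + 7 = -43)
g*(50 + (N(-7) - 28/(-26))) = -43*(50 + ((-7)² - 28/(-26))) = -43*(50 + (49 - 28*(-1)/26)) = -43*(50 + (49 - 1*(-14/13))) = -43*(50 + (49 + 14/13)) = -43*(50 + 651/13) = -43*1301/13 = -55943/13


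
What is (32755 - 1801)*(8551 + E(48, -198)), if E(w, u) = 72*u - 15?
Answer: -177056880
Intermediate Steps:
E(w, u) = -15 + 72*u
(32755 - 1801)*(8551 + E(48, -198)) = (32755 - 1801)*(8551 + (-15 + 72*(-198))) = 30954*(8551 + (-15 - 14256)) = 30954*(8551 - 14271) = 30954*(-5720) = -177056880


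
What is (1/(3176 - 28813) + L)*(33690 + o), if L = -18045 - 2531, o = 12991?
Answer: -24624550205753/25637 ≈ -9.6051e+8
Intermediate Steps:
L = -20576
(1/(3176 - 28813) + L)*(33690 + o) = (1/(3176 - 28813) - 20576)*(33690 + 12991) = (1/(-25637) - 20576)*46681 = (-1/25637 - 20576)*46681 = -527506913/25637*46681 = -24624550205753/25637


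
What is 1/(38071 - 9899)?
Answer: 1/28172 ≈ 3.5496e-5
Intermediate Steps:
1/(38071 - 9899) = 1/28172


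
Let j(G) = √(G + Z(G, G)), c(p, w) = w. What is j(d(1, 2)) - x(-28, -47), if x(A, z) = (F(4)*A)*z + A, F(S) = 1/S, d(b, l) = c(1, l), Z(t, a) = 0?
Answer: -301 + √2 ≈ -299.59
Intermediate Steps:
d(b, l) = l
j(G) = √G (j(G) = √(G + 0) = √G)
x(A, z) = A + A*z/4 (x(A, z) = (A/4)*z + A = A*z/4 + A = A + A*z/4)
j(d(1, 2)) - x(-28, -47) = √2 - (-28)*(4 - 47)/4 = √2 - (-28)*(-43)/4 = √2 - 1*301 = √2 - 301 = -301 + √2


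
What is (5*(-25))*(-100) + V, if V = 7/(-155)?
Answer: 1937493/155 ≈ 12500.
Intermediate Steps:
V = -7/155 (V = 7*(-1/155) = -7/155 ≈ -0.045161)
(5*(-25))*(-100) + V = (5*(-25))*(-100) - 7/155 = -125*(-100) - 7/155 = 12500 - 7/155 = 1937493/155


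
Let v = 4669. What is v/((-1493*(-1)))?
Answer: 4669/1493 ≈ 3.1273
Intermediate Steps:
v/((-1493*(-1))) = 4669/((-1493*(-1))) = 4669/1493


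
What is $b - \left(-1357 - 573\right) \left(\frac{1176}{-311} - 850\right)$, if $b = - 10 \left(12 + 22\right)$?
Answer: $- \frac{512570920}{311} \approx -1.6481 \cdot 10^{6}$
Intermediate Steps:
$b = -340$ ($b = \left(-10\right) 34 = -340$)
$b - \left(-1357 - 573\right) \left(\frac{1176}{-311} - 850\right) = -340 - \left(-1357 - 573\right) \left(\frac{1176}{-311} - 850\right) = -340 - - 1930 \left(1176 \left(- \frac{1}{311}\right) - 850\right) = -340 - - 1930 \left(- \frac{1176}{311} - 850\right) = -340 - \left(-1930\right) \left(- \frac{265526}{311}\right) = -340 - \frac{512465180}{311} = - \frac{512570920}{311}$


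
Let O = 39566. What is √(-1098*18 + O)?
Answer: √19802 ≈ 140.72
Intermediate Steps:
√(-1098*18 + O) = √(-1098*18 + 39566) = √(-19764 + 39566) = √19802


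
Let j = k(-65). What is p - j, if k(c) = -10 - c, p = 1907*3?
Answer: 5666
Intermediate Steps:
p = 5721
j = 55 (j = -10 - 1*(-65) = -10 + 65 = 55)
p - j = 5721 - 1*55 = 5721 - 55 = 5666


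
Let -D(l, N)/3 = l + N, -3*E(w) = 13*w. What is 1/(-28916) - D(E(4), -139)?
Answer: -13561605/28916 ≈ -469.00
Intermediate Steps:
E(w) = -13*w/3
D(l, N) = -3*N - 3*l (D(l, N) = -3*(l + N) = -3*(N + l) = -3*N - 3*l)
1/(-28916) - D(E(4), -139) = 1/(-28916) - (-3*(-139) - (-13)*4) = -1/28916 - (417 - 3*(-52/3)) = -1/28916 - (417 + 52) = -1/28916 - 1*469 = -1/28916 - 469 = -13561605/28916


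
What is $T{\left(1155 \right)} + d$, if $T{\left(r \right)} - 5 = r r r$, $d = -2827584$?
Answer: $1537971296$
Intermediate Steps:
$T{\left(r \right)} = 5 + r^{3}$ ($T{\left(r \right)} = 5 + r r r = 5 + r^{2} r = 5 + r^{3}$)
$T{\left(1155 \right)} + d = \left(5 + 1155^{3}\right) - 2827584 = \left(5 + 1540798875\right) - 2827584 = 1540798880 - 2827584 = 1537971296$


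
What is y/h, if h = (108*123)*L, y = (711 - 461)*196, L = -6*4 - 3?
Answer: -12250/89667 ≈ -0.13662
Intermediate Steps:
L = -27 (L = -24 - 3 = -27)
y = 49000 (y = 250*196 = 49000)
h = -358668 (h = (108*123)*(-27) = 13284*(-27) = -358668)
y/h = 49000/(-358668) = 49000*(-1/358668) = -12250/89667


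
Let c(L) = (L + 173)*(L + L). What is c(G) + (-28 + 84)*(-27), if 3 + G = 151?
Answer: 93504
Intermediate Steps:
G = 148 (G = -3 + 151 = 148)
c(L) = 2*L*(173 + L) (c(L) = (173 + L)*(2*L) = 2*L*(173 + L))
c(G) + (-28 + 84)*(-27) = 2*148*(173 + 148) + (-28 + 84)*(-27) = 2*148*321 + 56*(-27) = 95016 - 1512 = 93504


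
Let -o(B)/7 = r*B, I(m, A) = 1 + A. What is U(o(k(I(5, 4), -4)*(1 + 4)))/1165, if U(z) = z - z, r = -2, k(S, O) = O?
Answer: 0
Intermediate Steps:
o(B) = 14*B (o(B) = -(-14)*B = 14*B)
U(z) = 0
U(o(k(I(5, 4), -4)*(1 + 4)))/1165 = 0/1165 = 0*(1/1165) = 0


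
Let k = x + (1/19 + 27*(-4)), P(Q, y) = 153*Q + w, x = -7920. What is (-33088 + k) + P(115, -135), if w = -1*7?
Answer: -447031/19 ≈ -23528.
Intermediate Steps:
w = -7
P(Q, y) = -7 + 153*Q (P(Q, y) = 153*Q - 7 = -7 + 153*Q)
k = -152531/19 (k = -7920 + (1/19 + 27*(-4)) = -7920 + (1/19 - 108) = -7920 - 2051/19 = -152531/19 ≈ -8027.9)
(-33088 + k) + P(115, -135) = (-33088 - 152531/19) + (-7 + 153*115) = -781203/19 + (-7 + 17595) = -781203/19 + 17588 = -447031/19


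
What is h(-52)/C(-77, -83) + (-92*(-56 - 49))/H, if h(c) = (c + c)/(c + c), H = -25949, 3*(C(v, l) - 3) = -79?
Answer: -107721/259490 ≈ -0.41513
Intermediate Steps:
C(v, l) = -70/3 (C(v, l) = 3 + (⅓)*(-79) = 3 - 79/3 = -70/3)
h(c) = 1 (h(c) = (2*c)/((2*c)) = (2*c)*(1/(2*c)) = 1)
h(-52)/C(-77, -83) + (-92*(-56 - 49))/H = 1/(-70/3) - 92*(-56 - 49)/(-25949) = 1*(-3/70) - 92*(-105)*(-1/25949) = -3/70 + 9660*(-1/25949) = -3/70 - 1380/3707 = -107721/259490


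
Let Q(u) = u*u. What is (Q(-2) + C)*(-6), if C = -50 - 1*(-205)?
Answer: -954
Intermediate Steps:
C = 155 (C = -50 + 205 = 155)
Q(u) = u²
(Q(-2) + C)*(-6) = ((-2)² + 155)*(-6) = (4 + 155)*(-6) = 159*(-6) = -954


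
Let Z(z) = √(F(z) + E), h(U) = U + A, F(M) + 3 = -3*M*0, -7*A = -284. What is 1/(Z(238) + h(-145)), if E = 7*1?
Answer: -7/717 ≈ -0.0097629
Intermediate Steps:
A = 284/7 (A = -⅐*(-284) = 284/7 ≈ 40.571)
F(M) = -3 (F(M) = -3 - 3*M*0 = -3 + 0 = -3)
E = 7
h(U) = 284/7 + U (h(U) = U + 284/7 = 284/7 + U)
Z(z) = 2 (Z(z) = √(-3 + 7) = √4 = 2)
1/(Z(238) + h(-145)) = 1/(2 + (284/7 - 145)) = 1/(2 - 731/7) = 1/(-717/7) = -7/717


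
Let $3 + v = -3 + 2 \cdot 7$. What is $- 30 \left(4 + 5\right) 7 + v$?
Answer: $-1882$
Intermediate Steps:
$v = 8$ ($v = -3 + \left(-3 + 2 \cdot 7\right) = -3 + \left(-3 + 14\right) = -3 + 11 = 8$)
$- 30 \left(4 + 5\right) 7 + v = - 30 \left(4 + 5\right) 7 + 8 = - 30 \cdot 9 \cdot 7 + 8 = \left(-30\right) 63 + 8 = -1890 + 8 = -1882$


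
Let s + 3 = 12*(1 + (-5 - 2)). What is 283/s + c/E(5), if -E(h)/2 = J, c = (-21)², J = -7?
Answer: 4159/150 ≈ 27.727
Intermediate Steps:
c = 441
E(h) = 14 (E(h) = -2*(-7) = 14)
s = -75 (s = -3 + 12*(1 + (-5 - 2)) = -3 + 12*(1 - 7) = -3 + 12*(-6) = -3 - 72 = -75)
283/s + c/E(5) = 283/(-75) + 441/14 = 283*(-1/75) + 441*(1/14) = -283/75 + 63/2 = 4159/150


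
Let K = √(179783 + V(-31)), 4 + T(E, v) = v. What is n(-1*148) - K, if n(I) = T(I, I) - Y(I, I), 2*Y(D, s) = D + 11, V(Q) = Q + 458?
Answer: -167/2 - √180210 ≈ -508.01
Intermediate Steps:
T(E, v) = -4 + v
V(Q) = 458 + Q
Y(D, s) = 11/2 + D/2 (Y(D, s) = (D + 11)/2 = (11 + D)/2 = 11/2 + D/2)
n(I) = -19/2 + I/2 (n(I) = (-4 + I) - (11/2 + I/2) = (-4 + I) + (-11/2 - I/2) = -19/2 + I/2)
K = √180210 (K = √(179783 + (458 - 31)) = √(179783 + 427) = √180210 ≈ 424.51)
n(-1*148) - K = (-19/2 + (-1*148)/2) - √180210 = (-19/2 + (½)*(-148)) - √180210 = (-19/2 - 74) - √180210 = -167/2 - √180210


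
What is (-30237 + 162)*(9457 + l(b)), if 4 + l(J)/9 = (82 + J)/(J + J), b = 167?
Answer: -94701814125/334 ≈ -2.8354e+8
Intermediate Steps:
l(J) = -36 + 9*(82 + J)/(2*J) (l(J) = -36 + 9*((82 + J)/(J + J)) = -36 + 9*((82 + J)/((2*J))) = -36 + 9*((82 + J)*(1/(2*J))) = -36 + 9*((82 + J)/(2*J)) = -36 + 9*(82 + J)/(2*J))
(-30237 + 162)*(9457 + l(b)) = (-30237 + 162)*(9457 + (-63/2 + 369/167)) = -30075*(9457 + (-63/2 + 369*(1/167))) = -30075*(9457 + (-63/2 + 369/167)) = -30075*(9457 - 9783/334) = -30075*3148855/334 = -94701814125/334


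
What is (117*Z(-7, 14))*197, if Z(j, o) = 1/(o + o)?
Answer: 23049/28 ≈ 823.18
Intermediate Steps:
Z(j, o) = 1/(2*o)
(117*Z(-7, 14))*197 = (117*((½)/14))*197 = (117*((½)*(1/14)))*197 = (117*(1/28))*197 = (117/28)*197 = 23049/28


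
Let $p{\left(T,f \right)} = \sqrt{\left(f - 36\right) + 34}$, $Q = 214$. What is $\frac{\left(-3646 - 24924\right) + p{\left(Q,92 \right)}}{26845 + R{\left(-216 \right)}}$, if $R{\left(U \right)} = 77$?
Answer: $- \frac{14285}{13461} + \frac{\sqrt{10}}{8974} \approx -1.0609$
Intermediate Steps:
$p{\left(T,f \right)} = \sqrt{-2 + f}$ ($p{\left(T,f \right)} = \sqrt{\left(f - 36\right) + 34} = \sqrt{\left(-36 + f\right) + 34} = \sqrt{-2 + f}$)
$\frac{\left(-3646 - 24924\right) + p{\left(Q,92 \right)}}{26845 + R{\left(-216 \right)}} = \frac{\left(-3646 - 24924\right) + \sqrt{-2 + 92}}{26845 + 77} = \frac{-28570 + \sqrt{90}}{26922} = \left(-28570 + 3 \sqrt{10}\right) \frac{1}{26922} = - \frac{14285}{13461} + \frac{\sqrt{10}}{8974}$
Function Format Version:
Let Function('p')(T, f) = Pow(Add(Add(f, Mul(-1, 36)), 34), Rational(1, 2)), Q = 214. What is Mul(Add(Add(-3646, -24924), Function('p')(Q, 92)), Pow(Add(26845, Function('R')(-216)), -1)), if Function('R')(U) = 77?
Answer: Add(Rational(-14285, 13461), Mul(Rational(1, 8974), Pow(10, Rational(1, 2)))) ≈ -1.0609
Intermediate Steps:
Function('p')(T, f) = Pow(Add(-2, f), Rational(1, 2)) (Function('p')(T, f) = Pow(Add(Add(f, -36), 34), Rational(1, 2)) = Pow(Add(Add(-36, f), 34), Rational(1, 2)) = Pow(Add(-2, f), Rational(1, 2)))
Mul(Add(Add(-3646, -24924), Function('p')(Q, 92)), Pow(Add(26845, Function('R')(-216)), -1)) = Mul(Add(Add(-3646, -24924), Pow(Add(-2, 92), Rational(1, 2))), Pow(Add(26845, 77), -1)) = Mul(Add(-28570, Pow(90, Rational(1, 2))), Pow(26922, -1)) = Mul(Add(-28570, Mul(3, Pow(10, Rational(1, 2)))), Rational(1, 26922)) = Add(Rational(-14285, 13461), Mul(Rational(1, 8974), Pow(10, Rational(1, 2))))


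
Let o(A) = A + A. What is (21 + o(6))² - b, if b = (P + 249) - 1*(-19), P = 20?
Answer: 801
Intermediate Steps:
o(A) = 2*A
b = 288 (b = (20 + 249) - 1*(-19) = 269 + 19 = 288)
(21 + o(6))² - b = (21 + 2*6)² - 1*288 = (21 + 12)² - 288 = 33² - 288 = 1089 - 288 = 801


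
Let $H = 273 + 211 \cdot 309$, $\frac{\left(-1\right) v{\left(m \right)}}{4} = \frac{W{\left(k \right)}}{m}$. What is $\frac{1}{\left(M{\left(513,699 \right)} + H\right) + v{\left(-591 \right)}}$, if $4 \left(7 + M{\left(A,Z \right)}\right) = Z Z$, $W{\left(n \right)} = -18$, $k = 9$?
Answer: $\frac{788}{147840721} \approx 5.3301 \cdot 10^{-6}$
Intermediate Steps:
$M{\left(A,Z \right)} = -7 + \frac{Z^{2}}{4}$ ($M{\left(A,Z \right)} = -7 + \frac{Z Z}{4} = -7 + \frac{Z^{2}}{4}$)
$v{\left(m \right)} = \frac{72}{m}$ ($v{\left(m \right)} = - 4 \left(- \frac{18}{m}\right) = \frac{72}{m}$)
$H = 65472$ ($H = 273 + 65199 = 65472$)
$\frac{1}{\left(M{\left(513,699 \right)} + H\right) + v{\left(-591 \right)}} = \frac{1}{\left(\left(-7 + \frac{699^{2}}{4}\right) + 65472\right) + \frac{72}{-591}} = \frac{1}{\left(\left(-7 + \frac{1}{4} \cdot 488601\right) + 65472\right) + 72 \left(- \frac{1}{591}\right)} = \frac{1}{\left(\left(-7 + \frac{488601}{4}\right) + 65472\right) - \frac{24}{197}} = \frac{1}{\left(\frac{488573}{4} + 65472\right) - \frac{24}{197}} = \frac{1}{\frac{750461}{4} - \frac{24}{197}} = \frac{1}{\frac{147840721}{788}} = \frac{788}{147840721}$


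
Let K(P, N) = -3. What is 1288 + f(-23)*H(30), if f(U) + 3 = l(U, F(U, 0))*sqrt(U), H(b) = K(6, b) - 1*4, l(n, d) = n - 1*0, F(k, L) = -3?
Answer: 1309 + 161*I*sqrt(23) ≈ 1309.0 + 772.13*I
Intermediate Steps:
l(n, d) = n (l(n, d) = n + 0 = n)
H(b) = -7 (H(b) = -3 - 1*4 = -3 - 4 = -7)
f(U) = -3 + U**(3/2) (f(U) = -3 + U*sqrt(U) = -3 + U**(3/2))
1288 + f(-23)*H(30) = 1288 + (-3 + (-23)**(3/2))*(-7) = 1288 + (-3 - 23*I*sqrt(23))*(-7) = 1288 + (21 + 161*I*sqrt(23)) = 1309 + 161*I*sqrt(23)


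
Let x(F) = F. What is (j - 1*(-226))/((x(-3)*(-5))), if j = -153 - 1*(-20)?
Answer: 31/5 ≈ 6.2000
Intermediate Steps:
j = -133 (j = -153 + 20 = -133)
(j - 1*(-226))/((x(-3)*(-5))) = (-133 - 1*(-226))/((-3*(-5))) = (-133 + 226)/15 = 93*(1/15) = 31/5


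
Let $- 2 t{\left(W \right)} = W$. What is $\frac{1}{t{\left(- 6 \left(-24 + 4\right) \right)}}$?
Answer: $- \frac{1}{60} \approx -0.016667$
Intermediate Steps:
$t{\left(W \right)} = - \frac{W}{2}$
$\frac{1}{t{\left(- 6 \left(-24 + 4\right) \right)}} = \frac{1}{\left(- \frac{1}{2}\right) \left(- 6 \left(-24 + 4\right)\right)} = \frac{1}{\left(- \frac{1}{2}\right) \left(\left(-6\right) \left(-20\right)\right)} = \frac{1}{\left(- \frac{1}{2}\right) 120} = \frac{1}{-60} = - \frac{1}{60}$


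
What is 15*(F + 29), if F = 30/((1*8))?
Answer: 1965/4 ≈ 491.25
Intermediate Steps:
F = 15/4 (F = 30/8 = 30*(⅛) = 15/4 ≈ 3.7500)
15*(F + 29) = 15*(15/4 + 29) = 15*(131/4) = 1965/4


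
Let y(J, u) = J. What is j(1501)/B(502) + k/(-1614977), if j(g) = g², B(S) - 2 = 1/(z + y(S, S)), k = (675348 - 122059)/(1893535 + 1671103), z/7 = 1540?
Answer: 13302601117398235864877/11809307379068290 ≈ 1.1265e+6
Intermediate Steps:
z = 10780 (z = 7*1540 = 10780)
k = 50299/324058 (k = 553289/3564638 = 553289*(1/3564638) = 50299/324058 ≈ 0.15522)
B(S) = 2 + 1/(10780 + S)
j(1501)/B(502) + k/(-1614977) = 1501²/(((21561 + 2*502)/(10780 + 502))) + (50299/324058)/(-1614977) = 2253001/(((21561 + 1004)/11282)) + (50299/324058)*(-1/1614977) = 2253001/(((1/11282)*22565)) - 50299/523346216666 = 2253001/(22565/11282) - 50299/523346216666 = 2253001*(11282/22565) - 50299/523346216666 = 25418357282/22565 - 50299/523346216666 = 13302601117398235864877/11809307379068290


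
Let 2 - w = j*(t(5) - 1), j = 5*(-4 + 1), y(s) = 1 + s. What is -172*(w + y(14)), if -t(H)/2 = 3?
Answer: 15136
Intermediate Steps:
t(H) = -6 (t(H) = -2*3 = -6)
j = -15 (j = 5*(-3) = -15)
w = -103 (w = 2 - (-15)*(-6 - 1) = 2 - (-15)*(-7) = 2 - 1*105 = 2 - 105 = -103)
-172*(w + y(14)) = -172*(-103 + (1 + 14)) = -172*(-103 + 15) = -172*(-88) = 15136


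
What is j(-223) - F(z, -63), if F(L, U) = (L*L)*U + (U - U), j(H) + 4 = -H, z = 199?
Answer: 2495082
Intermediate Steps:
j(H) = -4 - H
F(L, U) = U*L**2 (F(L, U) = L**2*U + 0 = U*L**2 + 0 = U*L**2)
j(-223) - F(z, -63) = (-4 - 1*(-223)) - (-63)*199**2 = (-4 + 223) - (-63)*39601 = 219 - 1*(-2494863) = 219 + 2494863 = 2495082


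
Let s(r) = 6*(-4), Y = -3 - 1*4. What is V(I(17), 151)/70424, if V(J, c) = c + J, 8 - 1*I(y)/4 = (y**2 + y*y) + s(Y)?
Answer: -2033/70424 ≈ -0.028868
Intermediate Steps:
Y = -7 (Y = -3 - 4 = -7)
s(r) = -24
I(y) = 128 - 8*y**2 (I(y) = 32 - 4*((y**2 + y*y) - 24) = 32 - 4*((y**2 + y**2) - 24) = 32 - 4*(2*y**2 - 24) = 32 - 4*(-24 + 2*y**2) = 32 + (96 - 8*y**2) = 128 - 8*y**2)
V(J, c) = J + c
V(I(17), 151)/70424 = ((128 - 8*17**2) + 151)/70424 = ((128 - 8*289) + 151)*(1/70424) = ((128 - 2312) + 151)*(1/70424) = (-2184 + 151)*(1/70424) = -2033*1/70424 = -2033/70424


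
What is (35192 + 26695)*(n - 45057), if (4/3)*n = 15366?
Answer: -4150451655/2 ≈ -2.0752e+9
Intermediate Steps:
n = 23049/2 (n = (¾)*15366 = 23049/2 ≈ 11525.)
(35192 + 26695)*(n - 45057) = (35192 + 26695)*(23049/2 - 45057) = 61887*(-67065/2) = -4150451655/2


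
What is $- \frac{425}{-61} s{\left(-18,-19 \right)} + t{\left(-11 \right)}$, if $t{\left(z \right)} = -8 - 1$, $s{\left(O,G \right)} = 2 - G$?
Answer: $\frac{8376}{61} \approx 137.31$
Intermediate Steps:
$t{\left(z \right)} = -9$ ($t{\left(z \right)} = -8 - 1 = -9$)
$- \frac{425}{-61} s{\left(-18,-19 \right)} + t{\left(-11 \right)} = - \frac{425}{-61} \left(2 - -19\right) - 9 = \left(-425\right) \left(- \frac{1}{61}\right) \left(2 + 19\right) - 9 = \frac{425}{61} \cdot 21 - 9 = \frac{8925}{61} - 9 = \frac{8376}{61}$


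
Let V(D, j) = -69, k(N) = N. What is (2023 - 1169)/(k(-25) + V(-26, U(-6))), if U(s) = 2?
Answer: -427/47 ≈ -9.0851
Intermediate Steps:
(2023 - 1169)/(k(-25) + V(-26, U(-6))) = (2023 - 1169)/(-25 - 69) = 854/(-94) = 854*(-1/94) = -427/47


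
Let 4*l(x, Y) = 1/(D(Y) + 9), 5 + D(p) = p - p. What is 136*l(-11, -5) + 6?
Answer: 29/2 ≈ 14.500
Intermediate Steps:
D(p) = -5 (D(p) = -5 + (p - p) = -5 + 0 = -5)
l(x, Y) = 1/16 (l(x, Y) = 1/(4*(-5 + 9)) = (¼)/4 = (¼)*(¼) = 1/16)
136*l(-11, -5) + 6 = 136*(1/16) + 6 = 17/2 + 6 = 29/2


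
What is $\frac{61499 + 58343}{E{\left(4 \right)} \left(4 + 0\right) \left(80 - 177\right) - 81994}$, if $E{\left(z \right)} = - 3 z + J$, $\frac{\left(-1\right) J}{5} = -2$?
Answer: $- \frac{59921}{40609} \approx -1.4756$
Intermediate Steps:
$J = 10$ ($J = \left(-5\right) \left(-2\right) = 10$)
$E{\left(z \right)} = 10 - 3 z$ ($E{\left(z \right)} = - 3 z + 10 = 10 - 3 z$)
$\frac{61499 + 58343}{E{\left(4 \right)} \left(4 + 0\right) \left(80 - 177\right) - 81994} = \frac{61499 + 58343}{\left(10 - 12\right) \left(4 + 0\right) \left(80 - 177\right) - 81994} = \frac{119842}{\left(10 - 12\right) 4 \left(-97\right) - 81994} = \frac{119842}{\left(-2\right) 4 \left(-97\right) - 81994} = \frac{119842}{\left(-8\right) \left(-97\right) - 81994} = \frac{119842}{776 - 81994} = \frac{119842}{-81218} = 119842 \left(- \frac{1}{81218}\right) = - \frac{59921}{40609}$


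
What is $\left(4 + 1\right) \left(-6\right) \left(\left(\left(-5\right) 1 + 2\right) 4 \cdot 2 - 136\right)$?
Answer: $4800$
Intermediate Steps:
$\left(4 + 1\right) \left(-6\right) \left(\left(\left(-5\right) 1 + 2\right) 4 \cdot 2 - 136\right) = 5 \left(-6\right) \left(\left(-5 + 2\right) 4 \cdot 2 - 136\right) = - 30 \left(\left(-3\right) 4 \cdot 2 - 136\right) = - 30 \left(\left(-12\right) 2 - 136\right) = - 30 \left(-24 - 136\right) = \left(-30\right) \left(-160\right) = 4800$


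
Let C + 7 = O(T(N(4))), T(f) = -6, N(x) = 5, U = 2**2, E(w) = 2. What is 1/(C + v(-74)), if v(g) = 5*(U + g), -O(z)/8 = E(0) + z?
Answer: -1/325 ≈ -0.0030769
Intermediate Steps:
U = 4
O(z) = -16 - 8*z (O(z) = -8*(2 + z) = -16 - 8*z)
C = 25 (C = -7 + (-16 - 8*(-6)) = -7 + (-16 + 48) = -7 + 32 = 25)
v(g) = 20 + 5*g (v(g) = 5*(4 + g) = 20 + 5*g)
1/(C + v(-74)) = 1/(25 + (20 + 5*(-74))) = 1/(25 + (20 - 370)) = 1/(25 - 350) = 1/(-325) = -1/325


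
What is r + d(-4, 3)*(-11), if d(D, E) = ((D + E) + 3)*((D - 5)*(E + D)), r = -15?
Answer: -213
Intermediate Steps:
d(D, E) = (-5 + D)*(D + E)*(3 + D + E) (d(D, E) = (3 + D + E)*((-5 + D)*(D + E)) = (-5 + D)*(D + E)*(3 + D + E))
r + d(-4, 3)*(-11) = -15 + ((-4)³ - 15*(-4) - 15*3 - 5*3² - 2*(-4)² - 4*3² - 7*(-4)*3 + 2*3*(-4)²)*(-11) = -15 + (-64 + 60 - 45 - 5*9 - 2*16 - 4*9 + 84 + 2*3*16)*(-11) = -15 + (-64 + 60 - 45 - 45 - 32 - 36 + 84 + 96)*(-11) = -15 + 18*(-11) = -15 - 198 = -213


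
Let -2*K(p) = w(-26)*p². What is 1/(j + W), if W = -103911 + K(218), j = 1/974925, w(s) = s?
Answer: 974925/501014932426 ≈ 1.9459e-6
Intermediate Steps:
j = 1/974925 ≈ 1.0257e-6
K(p) = 13*p² (K(p) = -(-13)*p² = 13*p²)
W = 513901 (W = -103911 + 13*218² = -103911 + 13*47524 = -103911 + 617812 = 513901)
1/(j + W) = 1/(1/974925 + 513901) = 1/(501014932426/974925) = 974925/501014932426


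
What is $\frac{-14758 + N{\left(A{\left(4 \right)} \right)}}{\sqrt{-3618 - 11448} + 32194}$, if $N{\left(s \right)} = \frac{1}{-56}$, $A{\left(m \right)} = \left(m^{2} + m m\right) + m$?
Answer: $- \frac{13303349553}{29021123656} + \frac{7438041 i \sqrt{186}}{58042247312} \approx -0.4584 + 0.0017477 i$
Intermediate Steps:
$A{\left(m \right)} = m + 2 m^{2}$ ($A{\left(m \right)} = \left(m^{2} + m^{2}\right) + m = 2 m^{2} + m = m + 2 m^{2}$)
$N{\left(s \right)} = - \frac{1}{56}$
$\frac{-14758 + N{\left(A{\left(4 \right)} \right)}}{\sqrt{-3618 - 11448} + 32194} = \frac{-14758 - \frac{1}{56}}{\sqrt{-3618 - 11448} + 32194} = - \frac{826449}{56 \left(\sqrt{-15066} + 32194\right)} = - \frac{826449}{56 \left(9 i \sqrt{186} + 32194\right)} = - \frac{826449}{56 \left(32194 + 9 i \sqrt{186}\right)}$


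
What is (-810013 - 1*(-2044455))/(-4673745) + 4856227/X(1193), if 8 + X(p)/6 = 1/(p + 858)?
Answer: -5172354437870581/51121422810 ≈ -1.0118e+5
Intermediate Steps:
X(p) = -48 + 6/(858 + p) (X(p) = -48 + 6/(p + 858) = -48 + 6/(858 + p))
(-810013 - 1*(-2044455))/(-4673745) + 4856227/X(1193) = (-810013 - 1*(-2044455))/(-4673745) + 4856227/((6*(-6863 - 8*1193)/(858 + 1193))) = (-810013 + 2044455)*(-1/4673745) + 4856227/((6*(-6863 - 9544)/2051)) = 1234442*(-1/4673745) + 4856227/((6*(1/2051)*(-16407))) = -1234442/4673745 + 4856227/(-98442/2051) = -1234442/4673745 + 4856227*(-2051/98442) = -1234442/4673745 - 9960121577/98442 = -5172354437870581/51121422810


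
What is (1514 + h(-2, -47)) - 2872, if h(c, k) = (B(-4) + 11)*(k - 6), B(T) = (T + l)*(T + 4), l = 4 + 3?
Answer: -1941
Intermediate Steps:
l = 7
B(T) = (4 + T)*(7 + T) (B(T) = (T + 7)*(T + 4) = (7 + T)*(4 + T) = (4 + T)*(7 + T))
h(c, k) = -66 + 11*k (h(c, k) = ((28 + (-4)² + 11*(-4)) + 11)*(k - 6) = ((28 + 16 - 44) + 11)*(-6 + k) = (0 + 11)*(-6 + k) = 11*(-6 + k) = -66 + 11*k)
(1514 + h(-2, -47)) - 2872 = (1514 + (-66 + 11*(-47))) - 2872 = (1514 + (-66 - 517)) - 2872 = (1514 - 583) - 2872 = 931 - 2872 = -1941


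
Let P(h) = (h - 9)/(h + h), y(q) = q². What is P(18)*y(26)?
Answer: 169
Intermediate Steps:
P(h) = (-9 + h)/(2*h) (P(h) = (-9 + h)/((2*h)) = (-9 + h)*(1/(2*h)) = (-9 + h)/(2*h))
P(18)*y(26) = ((½)*(-9 + 18)/18)*26² = ((½)*(1/18)*9)*676 = (¼)*676 = 169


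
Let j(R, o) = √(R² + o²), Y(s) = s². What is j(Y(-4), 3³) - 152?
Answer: -152 + √985 ≈ -120.62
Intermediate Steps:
j(Y(-4), 3³) - 152 = √(((-4)²)² + (3³)²) - 152 = √(16² + 27²) - 152 = √(256 + 729) - 152 = √985 - 152 = -152 + √985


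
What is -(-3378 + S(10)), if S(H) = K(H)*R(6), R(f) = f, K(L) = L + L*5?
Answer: 3018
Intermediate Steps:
K(L) = 6*L (K(L) = L + 5*L = 6*L)
S(H) = 36*H (S(H) = (6*H)*6 = 36*H)
-(-3378 + S(10)) = -(-3378 + 36*10) = -(-3378 + 360) = -1*(-3018) = 3018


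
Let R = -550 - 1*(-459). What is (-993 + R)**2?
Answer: 1175056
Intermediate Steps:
R = -91 (R = -550 + 459 = -91)
(-993 + R)**2 = (-993 - 91)**2 = (-1084)**2 = 1175056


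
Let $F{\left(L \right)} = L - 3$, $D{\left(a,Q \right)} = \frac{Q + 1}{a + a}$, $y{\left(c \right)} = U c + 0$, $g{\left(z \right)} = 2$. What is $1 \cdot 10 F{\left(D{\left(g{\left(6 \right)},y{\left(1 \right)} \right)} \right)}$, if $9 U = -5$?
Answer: $- \frac{260}{9} \approx -28.889$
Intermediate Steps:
$U = - \frac{5}{9}$ ($U = \frac{1}{9} \left(-5\right) = - \frac{5}{9} \approx -0.55556$)
$y{\left(c \right)} = - \frac{5 c}{9}$ ($y{\left(c \right)} = - \frac{5 c}{9} + 0 = - \frac{5 c}{9}$)
$D{\left(a,Q \right)} = \frac{1 + Q}{2 a}$
$F{\left(L \right)} = -3 + L$
$1 \cdot 10 F{\left(D{\left(g{\left(6 \right)},y{\left(1 \right)} \right)} \right)} = 1 \cdot 10 \left(-3 + \frac{1 - \frac{5}{9}}{2 \cdot 2}\right) = 10 \left(-3 + \frac{1}{2} \cdot \frac{1}{2} \left(1 - \frac{5}{9}\right)\right) = 10 \left(-3 + \frac{1}{2} \cdot \frac{1}{2} \cdot \frac{4}{9}\right) = 10 \left(-3 + \frac{1}{9}\right) = 10 \left(- \frac{26}{9}\right) = - \frac{260}{9}$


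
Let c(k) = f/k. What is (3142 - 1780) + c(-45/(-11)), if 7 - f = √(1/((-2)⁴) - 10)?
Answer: 61367/45 - 11*I*√159/180 ≈ 1363.7 - 0.77058*I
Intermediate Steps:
f = 7 - I*√159/4 (f = 7 - √(1/((-2)⁴) - 10) = 7 - √(1/16 - 10) = 7 - √(-159/16) = 7 - I*√159/4 ≈ 7.0 - 3.1524*I)
c(k) = (7 - I*√159/4)/k
(3142 - 1780) + c(-45/(-11)) = (3142 - 1780) + (28 - I*√159)/(4*((-45/(-11)))) = 1362 + (28 - I*√159)/(4*((-45*(-1/11)))) = 1362 + (28 - I*√159)/(4*(45/11)) = 1362 + (¼)*(11/45)*(28 - I*√159) = 1362 + (77/45 - 11*I*√159/180) = 61367/45 - 11*I*√159/180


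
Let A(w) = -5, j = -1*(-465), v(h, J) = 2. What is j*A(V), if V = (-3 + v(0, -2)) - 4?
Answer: -2325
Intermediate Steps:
j = 465
V = -5 (V = (-3 + 2) - 4 = -1 - 4 = -5)
j*A(V) = 465*(-5) = -2325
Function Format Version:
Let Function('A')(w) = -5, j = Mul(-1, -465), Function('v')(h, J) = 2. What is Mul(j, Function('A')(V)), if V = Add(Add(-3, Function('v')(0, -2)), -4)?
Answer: -2325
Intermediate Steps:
j = 465
V = -5 (V = Add(Add(-3, 2), -4) = Add(-1, -4) = -5)
Mul(j, Function('A')(V)) = Mul(465, -5) = -2325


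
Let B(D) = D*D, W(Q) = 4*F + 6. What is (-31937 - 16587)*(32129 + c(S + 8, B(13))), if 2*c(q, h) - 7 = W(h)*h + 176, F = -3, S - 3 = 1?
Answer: -1538865874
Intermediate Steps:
S = 4 (S = 3 + 1 = 4)
W(Q) = -6 (W(Q) = 4*(-3) + 6 = -12 + 6 = -6)
B(D) = D**2
c(q, h) = 183/2 - 3*h (c(q, h) = 7/2 + (-6*h + 176)/2 = 7/2 + (176 - 6*h)/2 = 7/2 + (88 - 3*h) = 183/2 - 3*h)
(-31937 - 16587)*(32129 + c(S + 8, B(13))) = (-31937 - 16587)*(32129 + (183/2 - 3*13**2)) = -48524*(32129 + (183/2 - 3*169)) = -48524*(32129 + (183/2 - 507)) = -48524*(32129 - 831/2) = -48524*63427/2 = -1538865874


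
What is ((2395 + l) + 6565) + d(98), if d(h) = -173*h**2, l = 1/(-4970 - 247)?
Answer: -8621259445/5217 ≈ -1.6525e+6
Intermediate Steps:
l = -1/5217 (l = 1/(-5217) = -1/5217 ≈ -0.00019168)
((2395 + l) + 6565) + d(98) = ((2395 - 1/5217) + 6565) - 173*98**2 = (12494714/5217 + 6565) - 173*9604 = 46744319/5217 - 1661492 = -8621259445/5217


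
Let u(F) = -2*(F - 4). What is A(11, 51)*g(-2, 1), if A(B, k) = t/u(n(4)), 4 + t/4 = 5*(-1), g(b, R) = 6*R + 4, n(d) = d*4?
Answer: 15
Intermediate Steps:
n(d) = 4*d
g(b, R) = 4 + 6*R
u(F) = 8 - 2*F (u(F) = -2*(-4 + F) = 8 - 2*F)
t = -36 (t = -16 + 4*(5*(-1)) = -16 + 4*(-5) = -16 - 20 = -36)
A(B, k) = 3/2 (A(B, k) = -36/(8 - 8*4) = -36/(8 - 2*16) = -36/(8 - 32) = -36/(-24) = -36*(-1/24) = 3/2)
A(11, 51)*g(-2, 1) = 3*(4 + 6*1)/2 = 3*(4 + 6)/2 = (3/2)*10 = 15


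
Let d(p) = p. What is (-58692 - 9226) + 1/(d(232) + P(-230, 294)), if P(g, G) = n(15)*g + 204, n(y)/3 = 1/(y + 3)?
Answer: -81026171/1193 ≈ -67918.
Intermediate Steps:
n(y) = 3/(3 + y) (n(y) = 3/(y + 3) = 3/(3 + y))
P(g, G) = 204 + g/6 (P(g, G) = (3/(3 + 15))*g + 204 = (3/18)*g + 204 = (3*(1/18))*g + 204 = g/6 + 204 = 204 + g/6)
(-58692 - 9226) + 1/(d(232) + P(-230, 294)) = (-58692 - 9226) + 1/(232 + (204 + (⅙)*(-230))) = -67918 + 1/(232 + (204 - 115/3)) = -67918 + 1/(232 + 497/3) = -67918 + 1/(1193/3) = -67918 + 3/1193 = -81026171/1193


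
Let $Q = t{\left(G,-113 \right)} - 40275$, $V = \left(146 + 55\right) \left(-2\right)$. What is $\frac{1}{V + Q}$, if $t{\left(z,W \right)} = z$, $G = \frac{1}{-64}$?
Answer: $- \frac{64}{2603329} \approx -2.4584 \cdot 10^{-5}$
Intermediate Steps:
$G = - \frac{1}{64} \approx -0.015625$
$V = -402$ ($V = 201 \left(-2\right) = -402$)
$Q = - \frac{2577601}{64}$ ($Q = - \frac{1}{64} - 40275 = - \frac{2577601}{64} \approx -40275.0$)
$\frac{1}{V + Q} = \frac{1}{-402 - \frac{2577601}{64}} = \frac{1}{- \frac{2603329}{64}} = - \frac{64}{2603329}$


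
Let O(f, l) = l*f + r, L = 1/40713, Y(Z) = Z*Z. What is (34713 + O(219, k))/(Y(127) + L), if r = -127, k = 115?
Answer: 2433456723/656659978 ≈ 3.7058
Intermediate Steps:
Y(Z) = Z²
L = 1/40713 ≈ 2.4562e-5
O(f, l) = -127 + f*l (O(f, l) = l*f - 127 = f*l - 127 = -127 + f*l)
(34713 + O(219, k))/(Y(127) + L) = (34713 + (-127 + 219*115))/(127² + 1/40713) = (34713 + (-127 + 25185))/(16129 + 1/40713) = (34713 + 25058)/(656659978/40713) = 59771*(40713/656659978) = 2433456723/656659978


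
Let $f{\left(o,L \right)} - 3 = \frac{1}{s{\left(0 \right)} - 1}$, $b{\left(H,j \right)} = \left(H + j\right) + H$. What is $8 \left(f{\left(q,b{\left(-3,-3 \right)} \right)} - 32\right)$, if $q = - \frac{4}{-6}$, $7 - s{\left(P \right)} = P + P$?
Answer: $- \frac{692}{3} \approx -230.67$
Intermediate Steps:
$s{\left(P \right)} = 7 - 2 P$ ($s{\left(P \right)} = 7 - \left(P + P\right) = 7 - 2 P$)
$q = \frac{2}{3}$ ($q = \left(-4\right) \left(- \frac{1}{6}\right) = \frac{2}{3} \approx 0.66667$)
$b{\left(H,j \right)} = j + 2 H$
$f{\left(o,L \right)} = \frac{19}{6}$ ($f{\left(o,L \right)} = 3 + \frac{1}{\left(7 - 0\right) - 1} = 3 + \frac{1}{\left(7 + 0\right) - 1} = 3 + \frac{1}{7 - 1} = 3 + \frac{1}{6} = \frac{19}{6}$)
$8 \left(f{\left(q,b{\left(-3,-3 \right)} \right)} - 32\right) = 8 \left(\frac{19}{6} - 32\right) = 8 \left(- \frac{173}{6}\right) = - \frac{692}{3}$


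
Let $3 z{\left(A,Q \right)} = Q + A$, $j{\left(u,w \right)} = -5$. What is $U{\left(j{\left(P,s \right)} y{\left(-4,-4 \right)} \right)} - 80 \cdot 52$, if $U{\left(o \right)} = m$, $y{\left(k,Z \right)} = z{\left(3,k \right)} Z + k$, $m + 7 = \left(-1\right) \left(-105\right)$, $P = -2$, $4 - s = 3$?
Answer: $-4062$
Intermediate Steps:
$s = 1$ ($s = 4 - 3 = 1$)
$z{\left(A,Q \right)} = \frac{A}{3} + \frac{Q}{3}$ ($z{\left(A,Q \right)} = \frac{Q + A}{3} = \frac{A + Q}{3} = \frac{A}{3} + \frac{Q}{3}$)
$m = 98$ ($m = -7 - -105 = -7 + 105 = 98$)
$y{\left(k,Z \right)} = k + Z \left(1 + \frac{k}{3}\right)$ ($y{\left(k,Z \right)} = \left(\frac{1}{3} \cdot 3 + \frac{k}{3}\right) Z + k = \left(1 + \frac{k}{3}\right) Z + k = Z \left(1 + \frac{k}{3}\right) + k = k + Z \left(1 + \frac{k}{3}\right)$)
$U{\left(o \right)} = 98$
$U{\left(j{\left(P,s \right)} y{\left(-4,-4 \right)} \right)} - 80 \cdot 52 = 98 - 80 \cdot 52 = 98 - 4160 = -4062$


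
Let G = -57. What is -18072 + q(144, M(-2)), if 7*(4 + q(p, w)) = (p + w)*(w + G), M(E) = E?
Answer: -134910/7 ≈ -19273.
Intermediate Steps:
q(p, w) = -4 + (-57 + w)*(p + w)/7 (q(p, w) = -4 + ((p + w)*(w - 57))/7 = -4 + ((p + w)*(-57 + w))/7 = -4 + ((-57 + w)*(p + w))/7 = -4 + (-57 + w)*(p + w)/7)
-18072 + q(144, M(-2)) = -18072 + (-4 - 57/7*144 - 57/7*(-2) + (⅐)*(-2)² + (⅐)*144*(-2)) = -18072 + (-4 - 8208/7 + 114/7 + (⅐)*4 - 288/7) = -18072 + (-4 - 8208/7 + 114/7 + 4/7 - 288/7) = -18072 - 8406/7 = -134910/7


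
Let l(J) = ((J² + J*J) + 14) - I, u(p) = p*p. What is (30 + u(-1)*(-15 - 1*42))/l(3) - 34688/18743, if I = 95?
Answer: -186587/131201 ≈ -1.4221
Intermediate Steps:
u(p) = p²
l(J) = -81 + 2*J² (l(J) = ((J² + J*J) + 14) - 1*95 = ((J² + J²) + 14) - 95 = (2*J² + 14) - 95 = (14 + 2*J²) - 95 = -81 + 2*J²)
(30 + u(-1)*(-15 - 1*42))/l(3) - 34688/18743 = (30 + (-1)²*(-15 - 1*42))/(-81 + 2*3²) - 34688/18743 = (30 + 1*(-15 - 42))/(-81 + 2*9) - 34688*1/18743 = (30 + 1*(-57))/(-81 + 18) - 34688/18743 = (30 - 57)/(-63) - 34688/18743 = -27*(-1/63) - 34688/18743 = 3/7 - 34688/18743 = -186587/131201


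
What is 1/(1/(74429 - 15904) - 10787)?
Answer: -58525/631309174 ≈ -9.2704e-5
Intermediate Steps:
1/(1/(74429 - 15904) - 10787) = 1/(1/58525 - 10787) = 1/(-631309174/58525) = -58525/631309174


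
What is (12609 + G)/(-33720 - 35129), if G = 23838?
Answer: -36447/68849 ≈ -0.52938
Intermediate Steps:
(12609 + G)/(-33720 - 35129) = (12609 + 23838)/(-33720 - 35129) = 36447/(-68849) = 36447*(-1/68849) = -36447/68849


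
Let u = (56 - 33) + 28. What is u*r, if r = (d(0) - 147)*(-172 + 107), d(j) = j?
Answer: 487305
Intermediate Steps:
u = 51 (u = 23 + 28 = 51)
r = 9555 (r = (0 - 147)*(-172 + 107) = -147*(-65) = 9555)
u*r = 51*9555 = 487305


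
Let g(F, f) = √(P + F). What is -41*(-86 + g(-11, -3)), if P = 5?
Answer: 3526 - 41*I*√6 ≈ 3526.0 - 100.43*I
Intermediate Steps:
g(F, f) = √(5 + F)
-41*(-86 + g(-11, -3)) = -41*(-86 + √(5 - 11)) = -41*(-86 + √(-6)) = -41*(-86 + I*√6) = 3526 - 41*I*√6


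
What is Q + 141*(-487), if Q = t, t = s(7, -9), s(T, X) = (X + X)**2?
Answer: -68343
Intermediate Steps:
s(T, X) = 4*X**2 (s(T, X) = (2*X)**2 = 4*X**2)
t = 324 (t = 4*(-9)**2 = 4*81 = 324)
Q = 324
Q + 141*(-487) = 324 + 141*(-487) = 324 - 68667 = -68343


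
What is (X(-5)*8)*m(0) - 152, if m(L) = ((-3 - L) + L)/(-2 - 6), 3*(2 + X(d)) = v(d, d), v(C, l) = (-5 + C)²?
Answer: -58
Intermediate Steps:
X(d) = -2 + (-5 + d)²/3
m(L) = 3/8 (m(L) = -3/(-8) = -3*(-⅛) = 3/8)
(X(-5)*8)*m(0) - 152 = ((-2 + (-5 - 5)²/3)*8)*(3/8) - 152 = ((-2 + (⅓)*(-10)²)*8)*(3/8) - 152 = ((-2 + (⅓)*100)*8)*(3/8) - 152 = ((-2 + 100/3)*8)*(3/8) - 152 = ((94/3)*8)*(3/8) - 152 = (752/3)*(3/8) - 152 = 94 - 152 = -58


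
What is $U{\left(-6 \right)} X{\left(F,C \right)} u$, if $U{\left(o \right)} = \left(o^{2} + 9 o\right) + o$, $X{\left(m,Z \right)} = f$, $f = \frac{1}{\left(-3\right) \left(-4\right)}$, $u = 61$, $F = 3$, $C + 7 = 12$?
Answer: $-122$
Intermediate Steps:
$C = 5$ ($C = -7 + 12 = 5$)
$f = \frac{1}{12} \approx 0.083333$
$X{\left(m,Z \right)} = \frac{1}{12}$
$U{\left(o \right)} = o^{2} + 10 o$
$U{\left(-6 \right)} X{\left(F,C \right)} u = - 6 \left(10 - 6\right) \frac{1}{12} \cdot 61 = \left(-6\right) 4 \cdot \frac{1}{12} \cdot 61 = \left(-24\right) \frac{1}{12} \cdot 61 = \left(-2\right) 61 = -122$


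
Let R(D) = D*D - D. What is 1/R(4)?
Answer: 1/12 ≈ 0.083333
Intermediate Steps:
R(D) = D² - D
1/R(4) = 1/(4*(-1 + 4)) = 1/(4*3) = 1/12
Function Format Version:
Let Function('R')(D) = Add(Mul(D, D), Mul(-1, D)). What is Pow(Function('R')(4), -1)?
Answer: Rational(1, 12) ≈ 0.083333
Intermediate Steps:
Function('R')(D) = Add(Pow(D, 2), Mul(-1, D))
Pow(Function('R')(4), -1) = Pow(Mul(4, Add(-1, 4)), -1) = Pow(Mul(4, 3), -1) = Pow(12, -1) = Rational(1, 12)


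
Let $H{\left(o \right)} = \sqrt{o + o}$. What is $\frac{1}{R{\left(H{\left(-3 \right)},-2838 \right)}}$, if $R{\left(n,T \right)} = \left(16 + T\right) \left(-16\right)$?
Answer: $\frac{1}{45152} \approx 2.2147 \cdot 10^{-5}$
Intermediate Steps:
$H{\left(o \right)} = \sqrt{2} \sqrt{o}$ ($H{\left(o \right)} = \sqrt{2 o} = \sqrt{2} \sqrt{o}$)
$R{\left(n,T \right)} = -256 - 16 T$
$\frac{1}{R{\left(H{\left(-3 \right)},-2838 \right)}} = \frac{1}{-256 - -45408} = \frac{1}{-256 + 45408} = \frac{1}{45152}$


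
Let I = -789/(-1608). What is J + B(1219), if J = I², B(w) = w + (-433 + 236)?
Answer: 293685681/287296 ≈ 1022.2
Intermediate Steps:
I = 263/536 (I = -789*(-1/1608) = 263/536 ≈ 0.49067)
B(w) = -197 + w (B(w) = w - 197 = -197 + w)
J = 69169/287296 (J = (263/536)² = 69169/287296 ≈ 0.24076)
J + B(1219) = 69169/287296 + (-197 + 1219) = 69169/287296 + 1022 = 293685681/287296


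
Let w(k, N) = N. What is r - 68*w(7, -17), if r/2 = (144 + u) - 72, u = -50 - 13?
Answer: 1174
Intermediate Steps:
u = -63
r = 18 (r = 2*((144 - 63) - 72) = 2*(81 - 72) = 2*9 = 18)
r - 68*w(7, -17) = 18 - 68*(-17) = 18 + 1156 = 1174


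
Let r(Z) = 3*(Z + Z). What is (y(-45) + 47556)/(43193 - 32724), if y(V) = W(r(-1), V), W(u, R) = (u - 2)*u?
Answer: 47604/10469 ≈ 4.5471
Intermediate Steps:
r(Z) = 6*Z (r(Z) = 3*(2*Z) = 6*Z)
W(u, R) = u*(-2 + u) (W(u, R) = (-2 + u)*u = u*(-2 + u))
y(V) = 48 (y(V) = (6*(-1))*(-2 + 6*(-1)) = -6*(-2 - 6) = -6*(-8) = 48)
(y(-45) + 47556)/(43193 - 32724) = (48 + 47556)/(43193 - 32724) = 47604/10469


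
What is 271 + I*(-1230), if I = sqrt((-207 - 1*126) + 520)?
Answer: 271 - 1230*sqrt(187) ≈ -16549.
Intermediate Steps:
I = sqrt(187) (I = sqrt((-207 - 126) + 520) = sqrt(-333 + 520) = sqrt(187) ≈ 13.675)
271 + I*(-1230) = 271 + sqrt(187)*(-1230) = 271 - 1230*sqrt(187)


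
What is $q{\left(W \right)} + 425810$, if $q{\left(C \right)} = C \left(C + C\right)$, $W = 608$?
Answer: $1165138$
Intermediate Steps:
$q{\left(C \right)} = 2 C^{2}$ ($q{\left(C \right)} = C 2 C = 2 C^{2}$)
$q{\left(W \right)} + 425810 = 2 \cdot 608^{2} + 425810 = 2 \cdot 369664 + 425810 = 739328 + 425810 = 1165138$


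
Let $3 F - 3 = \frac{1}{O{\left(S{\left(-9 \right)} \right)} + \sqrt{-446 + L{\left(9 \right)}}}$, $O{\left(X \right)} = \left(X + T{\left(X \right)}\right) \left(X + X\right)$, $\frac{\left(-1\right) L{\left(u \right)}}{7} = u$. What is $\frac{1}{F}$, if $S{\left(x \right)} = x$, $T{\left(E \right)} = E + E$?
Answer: $\frac{2131803}{2133262} + \frac{3 i \sqrt{509}}{2133262} \approx 0.99932 + 3.1727 \cdot 10^{-5} i$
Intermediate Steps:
$L{\left(u \right)} = - 7 u$
$T{\left(E \right)} = 2 E$
$O{\left(X \right)} = 6 X^{2}$ ($O{\left(X \right)} = \left(X + 2 X\right) \left(X + X\right) = 3 X 2 X = 6 X^{2}$)
$F = 1 + \frac{1}{3 \left(486 + i \sqrt{509}\right)}$ ($F = 1 + \frac{1}{3 \left(6 \left(-9\right)^{2} + \sqrt{-446 - 63}\right)} = 1 + \frac{1}{3 \left(6 \cdot 81 + \sqrt{-446 - 63}\right)} = 1 + \frac{1}{3 \left(486 + \sqrt{-509}\right)} = 1 + \frac{1}{3 \left(486 + i \sqrt{509}\right)} \approx 1.0007 - 3.1771 \cdot 10^{-5} i$)
$\frac{1}{F} = \frac{1}{\frac{236867}{236705} - \frac{i \sqrt{509}}{710115}}$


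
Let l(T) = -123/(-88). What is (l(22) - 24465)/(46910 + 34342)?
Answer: -717599/2383392 ≈ -0.30108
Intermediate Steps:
l(T) = 123/88 (l(T) = -123*(-1/88) = 123/88)
(l(22) - 24465)/(46910 + 34342) = (123/88 - 24465)/(46910 + 34342) = -2152797/88/81252 = -2152797/88*1/81252 = -717599/2383392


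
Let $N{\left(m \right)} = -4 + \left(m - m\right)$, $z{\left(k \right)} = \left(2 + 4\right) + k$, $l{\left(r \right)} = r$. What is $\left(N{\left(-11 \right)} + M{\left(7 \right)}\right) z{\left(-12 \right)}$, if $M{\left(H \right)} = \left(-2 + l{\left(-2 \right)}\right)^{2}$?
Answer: $-72$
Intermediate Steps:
$z{\left(k \right)} = 6 + k$
$M{\left(H \right)} = 16$ ($M{\left(H \right)} = \left(-2 - 2\right)^{2} = \left(-4\right)^{2} = 16$)
$N{\left(m \right)} = -4$ ($N{\left(m \right)} = -4 + 0 = -4$)
$\left(N{\left(-11 \right)} + M{\left(7 \right)}\right) z{\left(-12 \right)} = \left(-4 + 16\right) \left(6 - 12\right) = 12 \left(-6\right) = -72$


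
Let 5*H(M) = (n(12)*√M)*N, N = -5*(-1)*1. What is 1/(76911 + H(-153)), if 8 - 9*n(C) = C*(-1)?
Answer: 692199/53237724089 - 60*I*√17/53237724089 ≈ 1.3002e-5 - 4.6468e-9*I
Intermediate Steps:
n(C) = 8/9 + C/9 (n(C) = 8/9 - C*(-1)/9 = 8/9 - (-1)*C/9 = 8/9 + C/9)
N = 5 (N = 5*1 = 5)
H(M) = 20*√M/9 (H(M) = (((8/9 + (⅑)*12)*√M)*5)/5 = (((8/9 + 4/3)*√M)*5)/5 = ((20*√M/9)*5)/5 = (100*√M/9)/5 = 20*√M/9)
1/(76911 + H(-153)) = 1/(76911 + 20*√(-153)/9) = 1/(76911 + 20*(3*I*√17)/9) = 1/(76911 + 20*I*√17/3)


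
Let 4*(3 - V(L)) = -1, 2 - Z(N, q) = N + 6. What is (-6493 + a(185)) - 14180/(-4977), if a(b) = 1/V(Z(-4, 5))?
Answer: -419899345/64701 ≈ -6489.8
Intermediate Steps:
Z(N, q) = -4 - N (Z(N, q) = 2 - (N + 6) = 2 - (6 + N) = 2 + (-6 - N) = -4 - N)
V(L) = 13/4 (V(L) = 3 - ¼*(-1) = 3 + ¼ = 13/4)
a(b) = 4/13 (a(b) = 1/(13/4) = 4/13)
(-6493 + a(185)) - 14180/(-4977) = (-6493 + 4/13) - 14180/(-4977) = -84405/13 - 14180*(-1/4977) = -84405/13 + 14180/4977 = -419899345/64701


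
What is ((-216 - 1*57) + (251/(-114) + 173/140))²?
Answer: 4779684690001/63680400 ≈ 75057.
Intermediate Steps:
((-216 - 1*57) + (251/(-114) + 173/140))² = ((-216 - 57) + (251*(-1/114) + 173*(1/140)))² = (-273 + (-251/114 + 173/140))² = (-273 - 7709/7980)² = (-2186249/7980)² = 4779684690001/63680400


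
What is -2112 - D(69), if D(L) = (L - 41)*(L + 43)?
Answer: -5248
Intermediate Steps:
D(L) = (-41 + L)*(43 + L)
-2112 - D(69) = -2112 - (-1763 + 69**2 + 2*69) = -2112 - (-1763 + 4761 + 138) = -2112 - 1*3136 = -2112 - 3136 = -5248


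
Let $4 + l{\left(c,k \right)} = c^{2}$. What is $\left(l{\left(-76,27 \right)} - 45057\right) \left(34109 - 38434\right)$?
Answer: $169907625$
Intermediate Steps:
$l{\left(c,k \right)} = -4 + c^{2}$
$\left(l{\left(-76,27 \right)} - 45057\right) \left(34109 - 38434\right) = \left(\left(-4 + \left(-76\right)^{2}\right) - 45057\right) \left(34109 - 38434\right) = \left(\left(-4 + 5776\right) - 45057\right) \left(-4325\right) = \left(5772 - 45057\right) \left(-4325\right) = \left(-39285\right) \left(-4325\right) = 169907625$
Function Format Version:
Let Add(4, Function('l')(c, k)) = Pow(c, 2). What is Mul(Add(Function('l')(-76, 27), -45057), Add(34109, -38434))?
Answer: 169907625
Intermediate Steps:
Function('l')(c, k) = Add(-4, Pow(c, 2))
Mul(Add(Function('l')(-76, 27), -45057), Add(34109, -38434)) = Mul(Add(Add(-4, Pow(-76, 2)), -45057), Add(34109, -38434)) = Mul(Add(Add(-4, 5776), -45057), -4325) = Mul(Add(5772, -45057), -4325) = Mul(-39285, -4325) = 169907625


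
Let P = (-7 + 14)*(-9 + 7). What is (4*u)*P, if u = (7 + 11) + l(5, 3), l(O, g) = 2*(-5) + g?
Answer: -616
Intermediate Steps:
l(O, g) = -10 + g
P = -14 (P = 7*(-2) = -14)
u = 11 (u = (7 + 11) + (-10 + 3) = 18 - 7 = 11)
(4*u)*P = (4*11)*(-14) = 44*(-14) = -616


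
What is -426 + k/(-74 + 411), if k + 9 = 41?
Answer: -143530/337 ≈ -425.91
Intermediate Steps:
k = 32 (k = -9 + 41 = 32)
-426 + k/(-74 + 411) = -426 + 32/(-74 + 411) = -426 + 32/337 = -143530/337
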